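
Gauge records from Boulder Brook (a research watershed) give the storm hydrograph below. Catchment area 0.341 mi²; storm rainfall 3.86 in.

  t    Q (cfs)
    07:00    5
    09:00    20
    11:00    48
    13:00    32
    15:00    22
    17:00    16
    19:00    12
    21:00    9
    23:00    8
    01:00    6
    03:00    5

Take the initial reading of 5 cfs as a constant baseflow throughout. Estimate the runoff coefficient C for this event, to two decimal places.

ΣQ_DR = 128.0 cfs; V = ΣQ_DR·Δt = 9.216 × 10^5 ft³.
Runoff depth d = V / A = 1.163 in.
C = d / P = 1.163 / 3.86 = 0.30.

C ≈ 0.30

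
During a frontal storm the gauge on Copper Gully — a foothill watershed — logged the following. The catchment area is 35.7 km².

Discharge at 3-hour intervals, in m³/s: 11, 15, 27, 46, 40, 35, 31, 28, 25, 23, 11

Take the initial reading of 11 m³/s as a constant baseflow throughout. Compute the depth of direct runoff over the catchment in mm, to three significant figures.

d ≈ 51.7 mm

Direct runoff: 0.0, 4.0, 16.0, 35.0, 29.0, 24.0, 20.0, 17.0, 14.0, 12.0, 0.0 m³/s; ΣQ_DR = 171.0 m³/s.
V = ΣQ_DR · Δt = 171.0 × 10800 s = 1.847 × 10^6 m³.
Over A = 35.7 km², depth = V / A = 51.7 mm.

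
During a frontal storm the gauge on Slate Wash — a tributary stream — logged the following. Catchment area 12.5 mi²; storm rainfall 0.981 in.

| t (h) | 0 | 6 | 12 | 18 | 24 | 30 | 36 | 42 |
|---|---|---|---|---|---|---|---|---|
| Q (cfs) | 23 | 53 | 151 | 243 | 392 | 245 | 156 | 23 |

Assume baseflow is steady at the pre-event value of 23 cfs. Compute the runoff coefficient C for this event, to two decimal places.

ΣQ_DR = 1102 cfs; V = ΣQ_DR·Δt = 2.380 × 10^7 ft³.
Runoff depth d = V / A = 0.8197 in.
C = d / P = 0.8197 / 0.981 = 0.84.

C ≈ 0.84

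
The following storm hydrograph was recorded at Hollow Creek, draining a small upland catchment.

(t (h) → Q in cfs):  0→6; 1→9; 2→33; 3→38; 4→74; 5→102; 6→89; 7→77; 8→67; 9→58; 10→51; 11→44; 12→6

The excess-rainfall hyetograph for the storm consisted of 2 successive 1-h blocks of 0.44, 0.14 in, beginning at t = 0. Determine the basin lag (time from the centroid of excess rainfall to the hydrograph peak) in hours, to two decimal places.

t_L ≈ 4.26 h

Centroid of excess rainfall: t_c = Σ P_i·t̄_i / ΣP_i = 0.7414 h (block centres at 0.5, 1.5 h).
Hydrograph peak occurs at t = 5 h, so basin lag t_L = 5 − 0.7414 = 4.26 h.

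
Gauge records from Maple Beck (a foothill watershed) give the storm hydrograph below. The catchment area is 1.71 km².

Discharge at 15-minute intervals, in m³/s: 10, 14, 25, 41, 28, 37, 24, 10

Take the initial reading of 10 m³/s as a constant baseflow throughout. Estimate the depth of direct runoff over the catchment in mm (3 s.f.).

d ≈ 57.4 mm

Direct runoff: 0.0, 4.0, 15.0, 31.0, 18.0, 27.0, 14.0, 0.0 m³/s; ΣQ_DR = 109.0 m³/s.
V = ΣQ_DR · Δt = 109.0 × 900 s = 98100 m³.
Over A = 1.71 km², depth = V / A = 57.4 mm.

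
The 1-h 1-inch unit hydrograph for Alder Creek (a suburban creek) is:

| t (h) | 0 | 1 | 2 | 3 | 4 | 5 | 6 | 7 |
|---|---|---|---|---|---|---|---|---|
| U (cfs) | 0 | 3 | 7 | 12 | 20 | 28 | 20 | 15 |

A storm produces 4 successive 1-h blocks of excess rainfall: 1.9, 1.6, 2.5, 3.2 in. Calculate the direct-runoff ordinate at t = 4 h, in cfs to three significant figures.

Q ≈ 84.3 cfs

By discrete convolution, Q_j = Σ (P_i / 1 in) · U_{j−i}.
At t = 4 h (j=4): Q = (1.9/1)·20 + (1.6/1)·12 + (2.5/1)·7 + (3.2/1)·3 = 84.3 cfs.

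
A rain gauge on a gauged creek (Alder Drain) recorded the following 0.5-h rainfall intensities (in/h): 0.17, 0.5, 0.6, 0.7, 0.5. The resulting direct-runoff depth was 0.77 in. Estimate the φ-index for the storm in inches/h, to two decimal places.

Only the 4 blocks with intensity above φ contribute runoff: 0.5, 0.6, 0.7, 0.5 in/h.
Σ(I−φ)·Δt = d  ⇒  (0.5+0.6+0.7+0.5 − 4φ)·0.5 = 0.77
φ = (2.300 − 0.77/0.5) / 4 = 0.19 in/h.

φ ≈ 0.19 in/h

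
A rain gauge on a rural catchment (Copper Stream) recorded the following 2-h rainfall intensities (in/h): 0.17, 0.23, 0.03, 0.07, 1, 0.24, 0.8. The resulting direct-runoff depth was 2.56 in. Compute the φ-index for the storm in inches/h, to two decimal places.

φ ≈ 0.26 in/h

Only the 2 blocks with intensity above φ contribute runoff: 1, 0.8 in/h.
Σ(I−φ)·Δt = d  ⇒  (1+0.8 − 2φ)·2 = 2.56
φ = (1.800 − 2.56/2) / 2 = 0.26 in/h.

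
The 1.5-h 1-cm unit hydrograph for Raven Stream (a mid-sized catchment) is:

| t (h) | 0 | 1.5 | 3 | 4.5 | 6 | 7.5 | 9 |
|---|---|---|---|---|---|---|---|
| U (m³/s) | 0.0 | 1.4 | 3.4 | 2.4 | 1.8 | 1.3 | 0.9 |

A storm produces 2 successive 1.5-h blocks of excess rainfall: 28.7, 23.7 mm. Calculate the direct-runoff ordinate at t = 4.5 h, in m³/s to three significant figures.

Q ≈ 14.9 m³/s

By discrete convolution, Q_j = Σ (P_i / 10 mm) · U_{j−i}.
At t = 4.5 h (j=3): Q = (28.7/10)·2.4 + (23.7/10)·3.4 = 14.9 m³/s.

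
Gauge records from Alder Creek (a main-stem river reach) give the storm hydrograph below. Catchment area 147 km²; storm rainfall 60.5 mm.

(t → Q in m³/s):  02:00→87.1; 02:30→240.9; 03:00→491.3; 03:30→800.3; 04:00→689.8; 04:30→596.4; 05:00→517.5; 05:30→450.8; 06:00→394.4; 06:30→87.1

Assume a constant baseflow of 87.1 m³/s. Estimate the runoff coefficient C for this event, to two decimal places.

ΣQ_DR = 3485 m³/s; V = ΣQ_DR·Δt = 6.272 × 10^6 m³.
Runoff depth d = V / A = 42.67 mm.
C = d / P = 42.67 / 60.5 = 0.71.

C ≈ 0.71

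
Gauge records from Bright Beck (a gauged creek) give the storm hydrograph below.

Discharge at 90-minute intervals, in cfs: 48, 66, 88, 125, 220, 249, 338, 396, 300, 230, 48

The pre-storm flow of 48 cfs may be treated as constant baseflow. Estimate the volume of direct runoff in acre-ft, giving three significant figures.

V ≈ 196 acre-ft

Direct-runoff ordinates (Q − Q_b): 0.0, 18.0, 40.0, 77.0, 172.0, 201.0, 290.0, 348.0, 252.0, 182.0, 0.0 cfs.
ΣQ_DR = 1580 cfs.
With Δt = 1.5 h = 5400 s, V = ΣQ_DR · Δt = 1580 × 5400 = 8.53 × 10^6 ft³ = 196 acre-ft.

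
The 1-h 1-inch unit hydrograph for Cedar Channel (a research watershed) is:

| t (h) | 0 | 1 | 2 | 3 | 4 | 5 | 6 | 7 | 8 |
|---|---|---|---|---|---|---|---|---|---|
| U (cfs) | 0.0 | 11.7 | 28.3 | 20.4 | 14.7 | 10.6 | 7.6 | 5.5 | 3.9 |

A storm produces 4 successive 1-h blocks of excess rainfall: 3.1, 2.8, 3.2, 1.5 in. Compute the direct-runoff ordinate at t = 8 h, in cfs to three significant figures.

By discrete convolution, Q_j = Σ (P_i / 1 in) · U_{j−i}.
At t = 8 h (j=8): Q = (3.1/1)·3.9 + (2.8/1)·5.5 + (3.2/1)·7.6 + (1.5/1)·10.6 = 67.7 cfs.

Q ≈ 67.7 cfs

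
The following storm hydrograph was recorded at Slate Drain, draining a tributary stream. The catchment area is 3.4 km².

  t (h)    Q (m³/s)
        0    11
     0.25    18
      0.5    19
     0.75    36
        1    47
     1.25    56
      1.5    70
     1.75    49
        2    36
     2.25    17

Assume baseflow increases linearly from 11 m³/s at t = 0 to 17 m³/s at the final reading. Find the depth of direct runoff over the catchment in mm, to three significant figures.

d ≈ 58.0 mm

Direct runoff: 0.00, 6.33, 6.67, 23.00, 33.33, 41.67, 55.00, 33.33, 19.67, 0.00 m³/s; ΣQ_DR = 219.0 m³/s.
V = ΣQ_DR · Δt = 219.0 × 900 s = 1.971 × 10^5 m³.
Over A = 3.4 km², depth = V / A = 58.0 mm.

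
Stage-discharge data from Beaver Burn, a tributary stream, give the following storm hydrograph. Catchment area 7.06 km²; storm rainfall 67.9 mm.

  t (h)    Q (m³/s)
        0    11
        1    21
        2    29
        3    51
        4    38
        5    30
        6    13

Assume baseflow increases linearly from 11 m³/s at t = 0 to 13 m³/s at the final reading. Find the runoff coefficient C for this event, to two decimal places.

C ≈ 0.82

ΣQ_DR = 109.0 m³/s; V = ΣQ_DR·Δt = 3.924 × 10^5 m³.
Runoff depth d = V / A = 55.58 mm.
C = d / P = 55.58 / 67.9 = 0.82.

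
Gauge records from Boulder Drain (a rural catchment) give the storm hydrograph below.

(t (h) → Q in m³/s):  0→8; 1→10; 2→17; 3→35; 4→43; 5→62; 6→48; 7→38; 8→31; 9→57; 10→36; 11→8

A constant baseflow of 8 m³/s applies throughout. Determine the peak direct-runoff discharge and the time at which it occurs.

Subtracting baseflow gives direct-runoff ordinates: 0.0, 2.0, 9.0, 27.0, 35.0, 54.0, 40.0, 30.0, 23.0, 49.0, 28.0, 0.0 m³/s.
The maximum is 54.0 m³/s, occurring at the reading for t = 5 h.

Q_p = 54.0 m³/s at t = 5 h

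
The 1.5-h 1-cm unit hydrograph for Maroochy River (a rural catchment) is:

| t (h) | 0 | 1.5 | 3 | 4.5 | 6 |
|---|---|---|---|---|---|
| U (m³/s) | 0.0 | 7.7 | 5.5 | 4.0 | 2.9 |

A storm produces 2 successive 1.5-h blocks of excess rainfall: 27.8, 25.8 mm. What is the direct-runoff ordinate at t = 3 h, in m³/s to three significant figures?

By discrete convolution, Q_j = Σ (P_i / 10 mm) · U_{j−i}.
At t = 3 h (j=2): Q = (27.8/10)·5.5 + (25.8/10)·7.7 = 35.2 m³/s.

Q ≈ 35.2 m³/s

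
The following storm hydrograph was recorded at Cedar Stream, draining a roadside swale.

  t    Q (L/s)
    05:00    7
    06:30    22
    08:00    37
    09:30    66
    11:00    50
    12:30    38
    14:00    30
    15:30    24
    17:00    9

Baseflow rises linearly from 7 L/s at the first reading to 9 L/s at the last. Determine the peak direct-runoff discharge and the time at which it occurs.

Subtracting baseflow gives direct-runoff ordinates: 0.00, 14.75, 29.50, 58.25, 42.00, 29.75, 21.50, 15.25, 0.00 L/s.
The maximum is 58.25 L/s, occurring at the reading for t = 09:30.

Q_p = 58.25 L/s at t = 09:30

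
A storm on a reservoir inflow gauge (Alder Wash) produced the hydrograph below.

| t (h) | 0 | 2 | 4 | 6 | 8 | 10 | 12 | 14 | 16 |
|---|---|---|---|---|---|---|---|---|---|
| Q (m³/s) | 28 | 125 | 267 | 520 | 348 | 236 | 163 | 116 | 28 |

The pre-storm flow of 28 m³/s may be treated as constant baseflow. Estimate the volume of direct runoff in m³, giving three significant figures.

Direct-runoff ordinates (Q − Q_b): 0.0, 97.0, 239.0, 492.0, 320.0, 208.0, 135.0, 88.0, 0.0 m³/s.
ΣQ_DR = 1579 m³/s.
With Δt = 2 h = 7200 s, V = ΣQ_DR · Δt = 1579 × 7200 = 1.14 × 10^7 m³.

V ≈ 1.14 × 10^7 m³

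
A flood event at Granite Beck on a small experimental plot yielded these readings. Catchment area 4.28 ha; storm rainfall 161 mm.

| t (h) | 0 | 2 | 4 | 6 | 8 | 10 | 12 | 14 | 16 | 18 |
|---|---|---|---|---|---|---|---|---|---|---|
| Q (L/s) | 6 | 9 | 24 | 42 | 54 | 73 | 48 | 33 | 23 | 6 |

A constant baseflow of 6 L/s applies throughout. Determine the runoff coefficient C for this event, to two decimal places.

C ≈ 0.27

ΣQ_DR = 258.0 L/s; V = ΣQ_DR·Δt = 1.858 × 10^6 L.
Runoff depth d = V / A = 43.40 mm.
C = d / P = 43.40 / 161 = 0.27.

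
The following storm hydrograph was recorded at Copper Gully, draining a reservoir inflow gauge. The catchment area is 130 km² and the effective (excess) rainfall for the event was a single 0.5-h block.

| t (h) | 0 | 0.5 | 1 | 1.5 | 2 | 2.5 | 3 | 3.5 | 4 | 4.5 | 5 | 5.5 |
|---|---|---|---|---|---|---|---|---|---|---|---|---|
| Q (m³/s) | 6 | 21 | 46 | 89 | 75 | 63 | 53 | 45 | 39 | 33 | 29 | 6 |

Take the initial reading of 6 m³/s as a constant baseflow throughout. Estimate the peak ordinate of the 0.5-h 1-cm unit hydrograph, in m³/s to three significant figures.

Direct runoff: 0.0, 15.0, 40.0, 83.0, 69.0, 57.0, 47.0, 39.0, 33.0, 27.0, 23.0, 0.0 m³/s; ΣQ_DR = 433.0 m³/s, peak = 83.0 m³/s.
Runoff depth d = ΣQ_DR·Δt / A = 433.0 × 1800 / (130 km²) = 5.995 mm.
The 1-cm UH is the DRH scaled by (10 mm)/d, so U_p = 83.0 × 10/5.995 = 138 m³/s.

U_p ≈ 138 m³/s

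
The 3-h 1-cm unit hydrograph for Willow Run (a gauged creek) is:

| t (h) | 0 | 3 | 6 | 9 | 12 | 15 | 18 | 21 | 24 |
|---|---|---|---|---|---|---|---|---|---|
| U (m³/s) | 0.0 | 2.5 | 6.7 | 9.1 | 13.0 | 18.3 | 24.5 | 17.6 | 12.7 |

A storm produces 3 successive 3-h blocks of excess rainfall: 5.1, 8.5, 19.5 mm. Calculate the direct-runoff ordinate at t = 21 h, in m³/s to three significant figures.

Q ≈ 65.5 m³/s

By discrete convolution, Q_j = Σ (P_i / 10 mm) · U_{j−i}.
At t = 21 h (j=7): Q = (5.1/10)·17.6 + (8.5/10)·24.5 + (19.5/10)·18.3 = 65.5 m³/s.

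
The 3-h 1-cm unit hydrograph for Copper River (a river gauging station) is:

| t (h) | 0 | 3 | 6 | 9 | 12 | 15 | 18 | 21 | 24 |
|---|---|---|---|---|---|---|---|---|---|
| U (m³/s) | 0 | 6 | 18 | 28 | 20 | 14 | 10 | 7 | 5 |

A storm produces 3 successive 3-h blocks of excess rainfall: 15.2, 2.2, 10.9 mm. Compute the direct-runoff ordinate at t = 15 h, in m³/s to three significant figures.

By discrete convolution, Q_j = Σ (P_i / 10 mm) · U_{j−i}.
At t = 15 h (j=5): Q = (15.2/10)·14 + (2.2/10)·20 + (10.9/10)·28 = 56.2 m³/s.

Q ≈ 56.2 m³/s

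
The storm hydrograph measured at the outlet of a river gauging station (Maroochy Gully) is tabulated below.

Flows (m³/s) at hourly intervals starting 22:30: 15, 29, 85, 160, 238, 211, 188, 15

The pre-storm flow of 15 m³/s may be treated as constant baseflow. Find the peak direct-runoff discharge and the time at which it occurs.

Q_p = 223.0 m³/s at t = 02:30

Subtracting baseflow gives direct-runoff ordinates: 0.0, 14.0, 70.0, 145.0, 223.0, 196.0, 173.0, 0.0 m³/s.
The maximum is 223.0 m³/s, occurring at the reading for t = 02:30.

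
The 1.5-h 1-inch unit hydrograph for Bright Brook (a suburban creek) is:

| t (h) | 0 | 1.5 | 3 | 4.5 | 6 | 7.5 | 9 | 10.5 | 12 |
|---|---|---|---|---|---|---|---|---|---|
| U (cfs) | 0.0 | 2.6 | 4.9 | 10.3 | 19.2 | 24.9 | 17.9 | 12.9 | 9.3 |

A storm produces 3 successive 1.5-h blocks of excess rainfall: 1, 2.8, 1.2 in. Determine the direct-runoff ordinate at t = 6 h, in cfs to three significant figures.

Q ≈ 53.9 cfs

By discrete convolution, Q_j = Σ (P_i / 1 in) · U_{j−i}.
At t = 6 h (j=4): Q = (1/1)·19.2 + (2.8/1)·10.3 + (1.2/1)·4.9 = 53.9 cfs.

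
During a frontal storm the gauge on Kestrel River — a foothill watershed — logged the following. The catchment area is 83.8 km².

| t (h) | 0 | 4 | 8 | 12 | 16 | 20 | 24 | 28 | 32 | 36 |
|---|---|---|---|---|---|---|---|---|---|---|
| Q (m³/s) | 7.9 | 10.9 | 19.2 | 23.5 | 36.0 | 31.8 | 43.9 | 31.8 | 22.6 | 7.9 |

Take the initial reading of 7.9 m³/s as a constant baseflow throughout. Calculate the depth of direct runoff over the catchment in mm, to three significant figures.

Direct runoff: 0.0, 3.0, 11.3, 15.6, 28.1, 23.9, 36.0, 23.9, 14.7, 0.0 m³/s; ΣQ_DR = 156.5 m³/s.
V = ΣQ_DR · Δt = 156.5 × 14400 s = 2.254 × 10^6 m³.
Over A = 83.8 km², depth = V / A = 26.9 mm.

d ≈ 26.9 mm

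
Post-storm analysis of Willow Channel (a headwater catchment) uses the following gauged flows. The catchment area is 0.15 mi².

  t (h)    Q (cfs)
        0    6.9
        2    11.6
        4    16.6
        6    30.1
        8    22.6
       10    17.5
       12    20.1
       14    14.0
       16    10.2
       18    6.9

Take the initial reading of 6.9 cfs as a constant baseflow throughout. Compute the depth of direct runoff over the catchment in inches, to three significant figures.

d ≈ 1.81 in

Direct runoff: 0.0, 4.7, 9.7, 23.2, 15.7, 10.6, 13.2, 7.1, 3.3, 0.0 cfs; ΣQ_DR = 87.50 cfs.
V = ΣQ_DR · Δt = 87.50 × 7200 s = 6.300 × 10^5 ft³.
Over A = 0.15 mi², depth = V / A = 1.81 in.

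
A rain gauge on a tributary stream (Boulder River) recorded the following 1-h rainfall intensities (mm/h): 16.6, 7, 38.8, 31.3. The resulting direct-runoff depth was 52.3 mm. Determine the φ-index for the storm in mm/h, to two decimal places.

φ ≈ 11.47 mm/h

Only the 3 blocks with intensity above φ contribute runoff: 16.6, 38.8, 31.3 mm/h.
Σ(I−φ)·Δt = d  ⇒  (16.6+38.8+31.3 − 3φ)·1 = 52.3
φ = (86.70 − 52.3/1) / 3 = 11.47 mm/h.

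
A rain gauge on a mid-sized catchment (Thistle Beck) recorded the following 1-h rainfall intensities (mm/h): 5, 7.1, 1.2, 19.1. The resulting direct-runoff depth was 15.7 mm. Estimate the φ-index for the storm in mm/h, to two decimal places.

Only the 2 blocks with intensity above φ contribute runoff: 7.1, 19.1 mm/h.
Σ(I−φ)·Δt = d  ⇒  (7.1+19.1 − 2φ)·1 = 15.7
φ = (26.20 − 15.7/1) / 2 = 5.25 mm/h.

φ ≈ 5.25 mm/h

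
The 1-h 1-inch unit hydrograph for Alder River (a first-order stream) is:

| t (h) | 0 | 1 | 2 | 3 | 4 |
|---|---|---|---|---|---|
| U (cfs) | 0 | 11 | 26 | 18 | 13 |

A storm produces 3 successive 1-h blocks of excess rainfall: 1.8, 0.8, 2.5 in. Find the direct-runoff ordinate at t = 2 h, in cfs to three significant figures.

By discrete convolution, Q_j = Σ (P_i / 1 in) · U_{j−i}.
At t = 2 h (j=2): Q = (1.8/1)·26 + (0.8/1)·11 + (2.5/1)·0 = 55.6 cfs.

Q ≈ 55.6 cfs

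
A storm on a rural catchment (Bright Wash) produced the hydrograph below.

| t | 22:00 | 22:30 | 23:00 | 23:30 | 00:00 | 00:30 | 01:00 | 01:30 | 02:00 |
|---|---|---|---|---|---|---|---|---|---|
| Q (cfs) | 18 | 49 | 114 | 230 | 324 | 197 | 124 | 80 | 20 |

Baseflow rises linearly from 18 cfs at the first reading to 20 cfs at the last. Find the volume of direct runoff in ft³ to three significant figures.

Direct-runoff ordinates (Q − Q_b): 0.00, 30.75, 95.50, 211.25, 305.00, 177.75, 104.50, 60.25, 0.00 cfs.
ΣQ_DR = 985.0 cfs.
With Δt = 0.5 h = 1800 s, V = ΣQ_DR · Δt = 985.0 × 1800 = 1.77 × 10^6 ft³.

V ≈ 1.77 × 10^6 ft³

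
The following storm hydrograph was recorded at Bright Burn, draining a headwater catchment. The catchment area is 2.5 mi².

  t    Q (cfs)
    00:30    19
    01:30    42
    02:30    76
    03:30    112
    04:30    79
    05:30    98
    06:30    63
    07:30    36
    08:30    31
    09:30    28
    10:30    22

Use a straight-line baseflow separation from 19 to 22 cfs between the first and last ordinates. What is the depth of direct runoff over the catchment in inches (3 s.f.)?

Direct runoff: 0.00, 22.70, 56.40, 92.10, 58.80, 77.50, 42.20, 14.90, 9.60, 6.30, 0.00 cfs; ΣQ_DR = 380.5 cfs.
V = ΣQ_DR · Δt = 380.5 × 3600 s = 1.370 × 10^6 ft³.
Over A = 2.5 mi², depth = V / A = 0.236 in.

d ≈ 0.236 in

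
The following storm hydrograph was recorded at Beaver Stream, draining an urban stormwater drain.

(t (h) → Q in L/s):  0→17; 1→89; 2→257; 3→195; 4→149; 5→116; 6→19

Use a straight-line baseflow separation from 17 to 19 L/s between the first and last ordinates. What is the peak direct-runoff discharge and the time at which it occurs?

Q_p = 239.33 L/s at t = 2 h

Subtracting baseflow gives direct-runoff ordinates: 0.00, 71.67, 239.33, 177.00, 130.67, 97.33, 0.00 L/s.
The maximum is 239.33 L/s, occurring at the reading for t = 2 h.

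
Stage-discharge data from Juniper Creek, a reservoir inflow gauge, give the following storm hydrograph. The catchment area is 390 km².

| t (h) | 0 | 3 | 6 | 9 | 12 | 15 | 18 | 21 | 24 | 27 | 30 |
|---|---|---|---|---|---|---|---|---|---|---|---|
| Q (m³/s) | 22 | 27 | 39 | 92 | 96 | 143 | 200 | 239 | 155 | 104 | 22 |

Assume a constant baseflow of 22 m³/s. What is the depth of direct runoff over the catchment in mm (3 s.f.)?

d ≈ 24.8 mm

Direct runoff: 0.0, 5.0, 17.0, 70.0, 74.0, 121.0, 178.0, 217.0, 133.0, 82.0, 0.0 m³/s; ΣQ_DR = 897.0 m³/s.
V = ΣQ_DR · Δt = 897.0 × 10800 s = 9.688 × 10^6 m³.
Over A = 390 km², depth = V / A = 24.8 mm.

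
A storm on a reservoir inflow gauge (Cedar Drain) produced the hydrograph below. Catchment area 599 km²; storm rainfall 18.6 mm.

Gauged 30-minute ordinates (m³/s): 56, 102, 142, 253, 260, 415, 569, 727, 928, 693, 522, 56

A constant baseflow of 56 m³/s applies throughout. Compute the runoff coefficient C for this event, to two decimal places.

C ≈ 0.65

ΣQ_DR = 4051 m³/s; V = ΣQ_DR·Δt = 7.292 × 10^6 m³.
Runoff depth d = V / A = 12.17 mm.
C = d / P = 12.17 / 18.6 = 0.65.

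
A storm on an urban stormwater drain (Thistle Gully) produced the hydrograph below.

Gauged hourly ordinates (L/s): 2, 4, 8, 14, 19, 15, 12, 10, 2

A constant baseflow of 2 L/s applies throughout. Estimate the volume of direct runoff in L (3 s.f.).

Direct-runoff ordinates (Q − Q_b): 0.0, 2.0, 6.0, 12.0, 17.0, 13.0, 10.0, 8.0, 0.0 L/s.
ΣQ_DR = 68.00 L/s.
With Δt = 1 h = 3600 s, V = ΣQ_DR · Δt = 68.00 × 3600 = 2.45 × 10^5 L.

V ≈ 2.45 × 10^5 L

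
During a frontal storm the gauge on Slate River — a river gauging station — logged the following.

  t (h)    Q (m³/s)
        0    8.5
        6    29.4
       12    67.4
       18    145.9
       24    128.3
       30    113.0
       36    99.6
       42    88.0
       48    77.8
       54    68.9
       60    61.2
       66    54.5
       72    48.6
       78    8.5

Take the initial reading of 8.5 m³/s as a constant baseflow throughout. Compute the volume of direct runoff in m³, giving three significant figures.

Direct-runoff ordinates (Q − Q_b): 0.0, 20.9, 58.9, 137.4, 119.8, 104.5, 91.1, 79.5, 69.3, 60.4, 52.7, 46.0, 40.1, 0.0 m³/s.
ΣQ_DR = 880.6 m³/s.
With Δt = 6 h = 21600 s, V = ΣQ_DR · Δt = 880.6 × 21600 = 1.90 × 10^7 m³.

V ≈ 1.90 × 10^7 m³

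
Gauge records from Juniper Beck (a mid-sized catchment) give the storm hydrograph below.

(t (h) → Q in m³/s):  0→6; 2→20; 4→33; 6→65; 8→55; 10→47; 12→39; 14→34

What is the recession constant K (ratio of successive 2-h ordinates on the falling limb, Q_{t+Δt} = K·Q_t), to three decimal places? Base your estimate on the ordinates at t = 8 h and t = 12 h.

K ≈ 0.842

Using the recession-limb readings at t = 8 h and t = 12 h: Q falls from 55 to 39 m³/s over 2 intervals.
K = (Q₂/Q₁)^(1/2) = (39/55)^(1/2) = 0.842.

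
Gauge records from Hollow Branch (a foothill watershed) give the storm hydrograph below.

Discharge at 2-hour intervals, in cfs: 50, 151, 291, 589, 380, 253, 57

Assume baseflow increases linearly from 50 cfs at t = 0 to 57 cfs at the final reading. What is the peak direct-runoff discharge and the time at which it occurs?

Subtracting baseflow gives direct-runoff ordinates: 0.00, 99.83, 238.67, 535.50, 325.33, 197.17, 0.00 cfs.
The maximum is 535.50 cfs, occurring at the reading for t = 6 h.

Q_p = 535.50 cfs at t = 6 h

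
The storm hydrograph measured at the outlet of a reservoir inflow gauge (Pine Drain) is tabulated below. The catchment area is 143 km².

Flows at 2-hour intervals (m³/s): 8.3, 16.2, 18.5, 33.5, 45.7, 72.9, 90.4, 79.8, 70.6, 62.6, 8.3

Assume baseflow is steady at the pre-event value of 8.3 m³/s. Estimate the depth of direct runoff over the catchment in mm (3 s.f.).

d ≈ 20.9 mm

Direct runoff: 0.0, 7.9, 10.2, 25.2, 37.4, 64.6, 82.1, 71.5, 62.3, 54.3, 0.0 m³/s; ΣQ_DR = 415.5 m³/s.
V = ΣQ_DR · Δt = 415.5 × 7200 s = 2.992 × 10^6 m³.
Over A = 143 km², depth = V / A = 20.9 mm.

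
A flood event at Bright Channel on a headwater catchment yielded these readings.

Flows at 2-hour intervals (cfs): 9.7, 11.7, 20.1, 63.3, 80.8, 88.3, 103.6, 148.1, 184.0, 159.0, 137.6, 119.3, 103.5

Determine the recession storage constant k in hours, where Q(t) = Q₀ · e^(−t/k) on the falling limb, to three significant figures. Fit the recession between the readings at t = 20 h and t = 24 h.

On the falling limb, Q drops from 137.6 to 103.5 cfs between t = 20 h and t = 24 h (Δt = 4 h).
k = −Δt / ln(Q₂/Q₁) = −4 / ln(103.5/137.6) = 14.0 h.

k ≈ 14.0 h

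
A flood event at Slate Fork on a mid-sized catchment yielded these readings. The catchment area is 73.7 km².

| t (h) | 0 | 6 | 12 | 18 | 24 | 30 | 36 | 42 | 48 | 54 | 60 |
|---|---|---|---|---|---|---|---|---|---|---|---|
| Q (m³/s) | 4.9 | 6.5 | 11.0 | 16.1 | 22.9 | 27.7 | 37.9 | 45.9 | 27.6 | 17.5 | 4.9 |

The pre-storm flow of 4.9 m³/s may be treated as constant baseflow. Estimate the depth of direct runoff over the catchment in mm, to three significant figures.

Direct runoff: 0.0, 1.6, 6.1, 11.2, 18.0, 22.8, 33.0, 41.0, 22.7, 12.6, 0.0 m³/s; ΣQ_DR = 169.0 m³/s.
V = ΣQ_DR · Δt = 169.0 × 21600 s = 3.650 × 10^6 m³.
Over A = 73.7 km², depth = V / A = 49.5 mm.

d ≈ 49.5 mm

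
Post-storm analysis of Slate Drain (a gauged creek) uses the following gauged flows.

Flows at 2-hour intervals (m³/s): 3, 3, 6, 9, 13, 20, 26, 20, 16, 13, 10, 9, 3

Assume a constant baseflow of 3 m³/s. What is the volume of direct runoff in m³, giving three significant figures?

V ≈ 8.06 × 10^5 m³

Direct-runoff ordinates (Q − Q_b): 0.0, 0.0, 3.0, 6.0, 10.0, 17.0, 23.0, 17.0, 13.0, 10.0, 7.0, 6.0, 0.0 m³/s.
ΣQ_DR = 112.0 m³/s.
With Δt = 2 h = 7200 s, V = ΣQ_DR · Δt = 112.0 × 7200 = 8.06 × 10^5 m³.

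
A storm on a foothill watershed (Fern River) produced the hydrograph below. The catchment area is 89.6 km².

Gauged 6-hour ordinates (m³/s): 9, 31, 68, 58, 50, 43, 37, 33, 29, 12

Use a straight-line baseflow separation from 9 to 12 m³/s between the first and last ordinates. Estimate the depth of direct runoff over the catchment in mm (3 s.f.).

Direct runoff: 0.00, 21.67, 58.33, 48.00, 39.67, 32.33, 26.00, 21.67, 17.33, 0.00 m³/s; ΣQ_DR = 265.0 m³/s.
V = ΣQ_DR · Δt = 265.0 × 21600 s = 5.724 × 10^6 m³.
Over A = 89.6 km², depth = V / A = 63.9 mm.

d ≈ 63.9 mm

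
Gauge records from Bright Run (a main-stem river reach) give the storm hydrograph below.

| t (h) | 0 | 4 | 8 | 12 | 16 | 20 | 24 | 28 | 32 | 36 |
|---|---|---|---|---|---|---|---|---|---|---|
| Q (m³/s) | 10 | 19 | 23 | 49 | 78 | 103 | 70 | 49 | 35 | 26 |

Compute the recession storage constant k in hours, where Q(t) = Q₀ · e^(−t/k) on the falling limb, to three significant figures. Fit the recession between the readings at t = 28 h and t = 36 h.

On the falling limb, Q drops from 49 to 26 m³/s between t = 28 h and t = 36 h (Δt = 8 h).
k = −Δt / ln(Q₂/Q₁) = −8 / ln(26/49) = 12.6 h.

k ≈ 12.6 h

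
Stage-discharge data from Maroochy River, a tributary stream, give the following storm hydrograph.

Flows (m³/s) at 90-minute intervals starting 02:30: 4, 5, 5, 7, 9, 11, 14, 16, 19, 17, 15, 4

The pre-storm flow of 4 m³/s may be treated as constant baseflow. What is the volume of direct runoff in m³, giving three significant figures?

V ≈ 4.21 × 10^5 m³

Direct-runoff ordinates (Q − Q_b): 0.0, 1.0, 1.0, 3.0, 5.0, 7.0, 10.0, 12.0, 15.0, 13.0, 11.0, 0.0 m³/s.
ΣQ_DR = 78.00 m³/s.
With Δt = 1.5 h = 5400 s, V = ΣQ_DR · Δt = 78.00 × 5400 = 4.21 × 10^5 m³.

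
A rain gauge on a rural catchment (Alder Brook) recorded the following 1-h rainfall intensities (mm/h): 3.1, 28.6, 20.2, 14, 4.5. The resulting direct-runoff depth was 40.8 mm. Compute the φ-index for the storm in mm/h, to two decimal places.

φ ≈ 7.33 mm/h

Only the 3 blocks with intensity above φ contribute runoff: 28.6, 20.2, 14 mm/h.
Σ(I−φ)·Δt = d  ⇒  (28.6+20.2+14 − 3φ)·1 = 40.8
φ = (62.80 − 40.8/1) / 3 = 7.33 mm/h.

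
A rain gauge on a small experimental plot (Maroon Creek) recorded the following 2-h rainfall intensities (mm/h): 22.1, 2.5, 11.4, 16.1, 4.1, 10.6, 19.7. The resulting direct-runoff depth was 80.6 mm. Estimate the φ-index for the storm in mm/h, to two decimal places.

Only the 5 blocks with intensity above φ contribute runoff: 22.1, 11.4, 16.1, 10.6, 19.7 mm/h.
Σ(I−φ)·Δt = d  ⇒  (22.1+11.4+16.1+10.6+19.7 − 5φ)·2 = 80.6
φ = (79.90 − 80.6/2) / 5 = 7.92 mm/h.

φ ≈ 7.92 mm/h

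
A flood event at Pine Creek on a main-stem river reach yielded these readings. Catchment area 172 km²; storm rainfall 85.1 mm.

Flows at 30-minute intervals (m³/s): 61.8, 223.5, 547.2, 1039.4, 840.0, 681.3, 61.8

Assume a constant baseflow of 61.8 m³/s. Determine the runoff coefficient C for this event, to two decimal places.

ΣQ_DR = 3022 m³/s; V = ΣQ_DR·Δt = 5.440 × 10^6 m³.
Runoff depth d = V / A = 31.63 mm.
C = d / P = 31.63 / 85.1 = 0.37.

C ≈ 0.37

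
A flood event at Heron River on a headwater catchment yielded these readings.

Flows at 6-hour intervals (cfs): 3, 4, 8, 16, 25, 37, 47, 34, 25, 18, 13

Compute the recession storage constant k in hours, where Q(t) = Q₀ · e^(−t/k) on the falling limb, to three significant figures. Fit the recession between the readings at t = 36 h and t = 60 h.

On the falling limb, Q drops from 47 to 13 cfs between t = 36 h and t = 60 h (Δt = 24 h).
k = −Δt / ln(Q₂/Q₁) = −24 / ln(13/47) = 18.7 h.

k ≈ 18.7 h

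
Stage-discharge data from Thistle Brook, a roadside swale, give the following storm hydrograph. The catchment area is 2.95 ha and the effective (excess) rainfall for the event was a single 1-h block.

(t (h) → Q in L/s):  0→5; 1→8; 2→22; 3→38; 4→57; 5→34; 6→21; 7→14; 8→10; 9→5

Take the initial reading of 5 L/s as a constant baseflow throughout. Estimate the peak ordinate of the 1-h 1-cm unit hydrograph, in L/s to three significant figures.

U_p ≈ 26.0 L/s

Direct runoff: 0.0, 3.0, 17.0, 33.0, 52.0, 29.0, 16.0, 9.0, 5.0, 0.0 L/s; ΣQ_DR = 164.0 L/s, peak = 52.0 L/s.
Runoff depth d = ΣQ_DR·Δt / A = 164.0 × 3600 / (2.95 ha) = 20.01 mm.
The 1-cm UH is the DRH scaled by (10 mm)/d, so U_p = 52.0 × 10/20.01 = 26.0 L/s.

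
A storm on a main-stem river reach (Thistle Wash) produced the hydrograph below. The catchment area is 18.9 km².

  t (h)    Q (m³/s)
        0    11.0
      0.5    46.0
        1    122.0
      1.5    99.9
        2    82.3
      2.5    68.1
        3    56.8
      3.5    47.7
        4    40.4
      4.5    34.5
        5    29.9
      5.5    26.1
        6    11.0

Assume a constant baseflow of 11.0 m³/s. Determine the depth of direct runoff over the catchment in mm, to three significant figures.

d ≈ 50.7 mm

Direct runoff: 0.0, 35.0, 111.0, 88.9, 71.3, 57.1, 45.8, 36.7, 29.4, 23.5, 18.9, 15.1, 0.0 m³/s; ΣQ_DR = 532.7 m³/s.
V = ΣQ_DR · Δt = 532.7 × 1800 s = 9.589 × 10^5 m³.
Over A = 18.9 km², depth = V / A = 50.7 mm.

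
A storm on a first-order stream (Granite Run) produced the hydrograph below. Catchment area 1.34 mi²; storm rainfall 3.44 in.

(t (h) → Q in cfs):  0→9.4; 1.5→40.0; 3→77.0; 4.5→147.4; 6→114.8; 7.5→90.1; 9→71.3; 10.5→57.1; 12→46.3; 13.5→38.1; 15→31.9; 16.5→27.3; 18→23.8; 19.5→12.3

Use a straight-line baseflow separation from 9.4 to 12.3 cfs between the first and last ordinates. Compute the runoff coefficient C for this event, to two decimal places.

C ≈ 0.32

ΣQ_DR = 634.9 cfs; V = ΣQ_DR·Δt = 3.428 × 10^6 ft³.
Runoff depth d = V / A = 1.101 in.
C = d / P = 1.101 / 3.44 = 0.32.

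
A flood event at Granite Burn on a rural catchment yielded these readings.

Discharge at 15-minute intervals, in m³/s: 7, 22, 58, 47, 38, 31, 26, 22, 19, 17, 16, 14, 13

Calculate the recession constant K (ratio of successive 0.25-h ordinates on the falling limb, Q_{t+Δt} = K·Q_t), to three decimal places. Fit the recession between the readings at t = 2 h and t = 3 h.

Using the recession-limb readings at t = 2 h and t = 3 h: Q falls from 19 to 13 m³/s over 4 intervals.
K = (Q₂/Q₁)^(1/4) = (13/19)^(1/4) = 0.909.

K ≈ 0.909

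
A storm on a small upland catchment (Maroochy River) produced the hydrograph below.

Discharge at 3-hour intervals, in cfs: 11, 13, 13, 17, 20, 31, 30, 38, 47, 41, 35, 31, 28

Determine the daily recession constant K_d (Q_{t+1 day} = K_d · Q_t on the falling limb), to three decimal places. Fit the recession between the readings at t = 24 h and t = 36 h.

Between t = 24 h and t = 36 h the flow falls from 47 to 28 cfs over 4×3 h = 12 h.
Per-interval ratio K = (28/47)^(1/4) = 0.8785; K_d = K^(24/3) = 0.355.

K_d ≈ 0.355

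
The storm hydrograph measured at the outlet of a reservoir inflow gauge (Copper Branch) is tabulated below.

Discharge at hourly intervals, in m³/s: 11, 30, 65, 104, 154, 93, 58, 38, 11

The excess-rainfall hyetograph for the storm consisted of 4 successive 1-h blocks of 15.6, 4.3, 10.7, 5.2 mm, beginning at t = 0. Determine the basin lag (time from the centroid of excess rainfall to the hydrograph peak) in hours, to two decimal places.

t_L ≈ 2.35 h

Centroid of excess rainfall: t_c = Σ P_i·t̄_i / ΣP_i = 1.6536 h (block centres at 0.5, 1.5, 2.5, 3.5 h).
Hydrograph peak occurs at t = 4 h, so basin lag t_L = 4 − 1.6536 = 2.35 h.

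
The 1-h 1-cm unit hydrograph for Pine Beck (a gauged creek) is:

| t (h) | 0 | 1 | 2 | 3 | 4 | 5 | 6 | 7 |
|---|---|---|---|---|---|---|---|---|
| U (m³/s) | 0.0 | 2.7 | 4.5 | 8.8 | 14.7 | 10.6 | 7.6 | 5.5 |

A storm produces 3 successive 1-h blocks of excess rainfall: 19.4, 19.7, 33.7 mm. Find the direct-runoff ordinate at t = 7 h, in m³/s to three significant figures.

Q ≈ 61.4 m³/s

By discrete convolution, Q_j = Σ (P_i / 10 mm) · U_{j−i}.
At t = 7 h (j=7): Q = (19.4/10)·5.5 + (19.7/10)·7.6 + (33.7/10)·10.6 = 61.4 m³/s.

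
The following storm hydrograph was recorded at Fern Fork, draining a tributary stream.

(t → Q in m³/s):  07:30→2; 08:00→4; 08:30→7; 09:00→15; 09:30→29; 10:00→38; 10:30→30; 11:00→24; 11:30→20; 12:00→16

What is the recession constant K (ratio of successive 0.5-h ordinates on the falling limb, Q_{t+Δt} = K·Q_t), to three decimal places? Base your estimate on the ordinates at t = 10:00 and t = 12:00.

Using the recession-limb readings at t = 10:00 and t = 12:00: Q falls from 38 to 16 m³/s over 4 intervals.
K = (Q₂/Q₁)^(1/4) = (16/38)^(1/4) = 0.806.

K ≈ 0.806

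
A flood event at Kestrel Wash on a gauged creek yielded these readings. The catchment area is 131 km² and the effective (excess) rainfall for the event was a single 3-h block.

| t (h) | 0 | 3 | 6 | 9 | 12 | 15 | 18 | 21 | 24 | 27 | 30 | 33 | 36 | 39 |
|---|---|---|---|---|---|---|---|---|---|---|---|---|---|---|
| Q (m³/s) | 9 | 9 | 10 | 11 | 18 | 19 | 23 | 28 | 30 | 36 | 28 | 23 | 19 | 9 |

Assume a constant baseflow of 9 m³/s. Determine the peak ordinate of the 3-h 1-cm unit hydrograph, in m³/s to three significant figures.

Direct runoff: 0.0, 0.0, 1.0, 2.0, 9.0, 10.0, 14.0, 19.0, 21.0, 27.0, 19.0, 14.0, 10.0, 0.0 m³/s; ΣQ_DR = 146.0 m³/s, peak = 27.0 m³/s.
Runoff depth d = ΣQ_DR·Δt / A = 146.0 × 10800 / (131 km²) = 12.04 mm.
The 1-cm UH is the DRH scaled by (10 mm)/d, so U_p = 27.0 × 10/12.04 = 22.4 m³/s.

U_p ≈ 22.4 m³/s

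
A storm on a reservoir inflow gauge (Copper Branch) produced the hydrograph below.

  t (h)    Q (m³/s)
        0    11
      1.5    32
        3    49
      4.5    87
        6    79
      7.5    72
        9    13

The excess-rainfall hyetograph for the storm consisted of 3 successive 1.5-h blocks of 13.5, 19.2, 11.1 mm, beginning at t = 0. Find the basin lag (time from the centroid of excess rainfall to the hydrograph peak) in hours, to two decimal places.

t_L ≈ 2.33 h

Centroid of excess rainfall: t_c = Σ P_i·t̄_i / ΣP_i = 2.1678 h (block centres at 0.75, 2.25, 3.75 h).
Hydrograph peak occurs at t = 4.5 h, so basin lag t_L = 4.5 − 2.1678 = 2.33 h.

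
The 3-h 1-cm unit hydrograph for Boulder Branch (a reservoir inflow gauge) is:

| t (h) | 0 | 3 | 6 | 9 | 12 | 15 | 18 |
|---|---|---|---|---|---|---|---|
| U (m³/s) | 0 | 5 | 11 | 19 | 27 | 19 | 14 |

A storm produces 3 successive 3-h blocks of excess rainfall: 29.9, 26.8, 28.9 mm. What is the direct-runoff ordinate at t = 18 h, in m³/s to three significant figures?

By discrete convolution, Q_j = Σ (P_i / 10 mm) · U_{j−i}.
At t = 18 h (j=6): Q = (29.9/10)·14 + (26.8/10)·19 + (28.9/10)·27 = 171 m³/s.

Q ≈ 171 m³/s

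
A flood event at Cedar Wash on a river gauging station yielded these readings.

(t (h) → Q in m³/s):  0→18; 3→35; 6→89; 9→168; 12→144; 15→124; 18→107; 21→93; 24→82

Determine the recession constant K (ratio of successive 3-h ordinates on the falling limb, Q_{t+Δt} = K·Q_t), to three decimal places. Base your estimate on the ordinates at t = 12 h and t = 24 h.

K ≈ 0.869

Using the recession-limb readings at t = 12 h and t = 24 h: Q falls from 144 to 82 m³/s over 4 intervals.
K = (Q₂/Q₁)^(1/4) = (82/144)^(1/4) = 0.869.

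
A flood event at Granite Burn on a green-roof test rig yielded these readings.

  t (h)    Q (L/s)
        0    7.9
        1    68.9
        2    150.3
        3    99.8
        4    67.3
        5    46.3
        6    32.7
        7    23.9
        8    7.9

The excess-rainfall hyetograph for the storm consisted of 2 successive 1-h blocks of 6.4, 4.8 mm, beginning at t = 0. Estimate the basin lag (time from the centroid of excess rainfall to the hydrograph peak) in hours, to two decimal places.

Centroid of excess rainfall: t_c = Σ P_i·t̄_i / ΣP_i = 0.9286 h (block centres at 0.5, 1.5 h).
Hydrograph peak occurs at t = 2 h, so basin lag t_L = 2 − 0.9286 = 1.07 h.

t_L ≈ 1.07 h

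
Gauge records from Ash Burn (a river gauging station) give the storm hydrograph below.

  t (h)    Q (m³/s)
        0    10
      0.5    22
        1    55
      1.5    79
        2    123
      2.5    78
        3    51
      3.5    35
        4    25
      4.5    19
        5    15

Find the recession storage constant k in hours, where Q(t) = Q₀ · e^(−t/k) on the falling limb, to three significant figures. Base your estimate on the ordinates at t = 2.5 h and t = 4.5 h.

k ≈ 1.42 h

On the falling limb, Q drops from 78 to 19 m³/s between t = 2.5 h and t = 4.5 h (Δt = 2 h).
k = −Δt / ln(Q₂/Q₁) = −2 / ln(19/78) = 1.42 h.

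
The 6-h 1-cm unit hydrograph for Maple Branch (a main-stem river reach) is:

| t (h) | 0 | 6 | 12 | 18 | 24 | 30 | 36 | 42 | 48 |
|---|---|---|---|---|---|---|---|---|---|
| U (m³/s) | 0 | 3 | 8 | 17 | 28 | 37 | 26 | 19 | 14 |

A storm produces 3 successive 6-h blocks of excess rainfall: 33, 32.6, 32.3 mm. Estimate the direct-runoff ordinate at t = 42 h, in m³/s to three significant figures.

By discrete convolution, Q_j = Σ (P_i / 10 mm) · U_{j−i}.
At t = 42 h (j=7): Q = (33/10)·19 + (32.6/10)·26 + (32.3/10)·37 = 267 m³/s.

Q ≈ 267 m³/s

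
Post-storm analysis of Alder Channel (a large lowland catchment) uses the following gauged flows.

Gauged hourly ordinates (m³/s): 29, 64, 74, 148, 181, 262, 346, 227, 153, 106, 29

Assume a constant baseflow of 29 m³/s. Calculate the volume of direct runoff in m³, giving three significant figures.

Direct-runoff ordinates (Q − Q_b): 0.0, 35.0, 45.0, 119.0, 152.0, 233.0, 317.0, 198.0, 124.0, 77.0, 0.0 m³/s.
ΣQ_DR = 1300 m³/s.
With Δt = 1 h = 3600 s, V = ΣQ_DR · Δt = 1300 × 3600 = 4.68 × 10^6 m³.

V ≈ 4.68 × 10^6 m³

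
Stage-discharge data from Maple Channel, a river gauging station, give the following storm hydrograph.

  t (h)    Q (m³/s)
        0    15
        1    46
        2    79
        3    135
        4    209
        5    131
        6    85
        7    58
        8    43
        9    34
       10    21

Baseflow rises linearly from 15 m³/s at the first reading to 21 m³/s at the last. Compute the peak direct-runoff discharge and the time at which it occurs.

Q_p = 191.60 m³/s at t = 4 h

Subtracting baseflow gives direct-runoff ordinates: 0.00, 30.40, 62.80, 118.20, 191.60, 113.00, 66.40, 38.80, 23.20, 13.60, 0.00 m³/s.
The maximum is 191.60 m³/s, occurring at the reading for t = 4 h.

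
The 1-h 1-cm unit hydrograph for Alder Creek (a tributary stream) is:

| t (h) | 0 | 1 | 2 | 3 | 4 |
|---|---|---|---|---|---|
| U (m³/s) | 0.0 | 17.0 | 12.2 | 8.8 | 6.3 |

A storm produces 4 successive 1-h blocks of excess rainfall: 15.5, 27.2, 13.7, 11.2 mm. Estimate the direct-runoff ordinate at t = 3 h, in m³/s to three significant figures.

Q ≈ 70.1 m³/s

By discrete convolution, Q_j = Σ (P_i / 10 mm) · U_{j−i}.
At t = 3 h (j=3): Q = (15.5/10)·8.8 + (27.2/10)·12.2 + (13.7/10)·17.0 + (11.2/10)·0.0 = 70.1 m³/s.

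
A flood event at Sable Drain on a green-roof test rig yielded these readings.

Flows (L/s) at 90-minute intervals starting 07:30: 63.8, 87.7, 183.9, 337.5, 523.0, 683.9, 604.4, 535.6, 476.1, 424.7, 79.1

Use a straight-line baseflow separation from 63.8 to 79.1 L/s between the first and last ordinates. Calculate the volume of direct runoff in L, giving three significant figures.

Direct-runoff ordinates (Q − Q_b): 0.00, 22.37, 117.04, 269.11, 453.08, 612.45, 531.42, 461.09, 400.06, 347.13, 0.00 L/s.
ΣQ_DR = 3214 L/s.
With Δt = 1.5 h = 5400 s, V = ΣQ_DR · Δt = 3214 × 5400 = 1.74 × 10^7 L.

V ≈ 1.74 × 10^7 L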